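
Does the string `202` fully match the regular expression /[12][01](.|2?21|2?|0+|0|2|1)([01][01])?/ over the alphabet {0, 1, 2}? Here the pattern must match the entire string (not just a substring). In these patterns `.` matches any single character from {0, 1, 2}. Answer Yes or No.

Yes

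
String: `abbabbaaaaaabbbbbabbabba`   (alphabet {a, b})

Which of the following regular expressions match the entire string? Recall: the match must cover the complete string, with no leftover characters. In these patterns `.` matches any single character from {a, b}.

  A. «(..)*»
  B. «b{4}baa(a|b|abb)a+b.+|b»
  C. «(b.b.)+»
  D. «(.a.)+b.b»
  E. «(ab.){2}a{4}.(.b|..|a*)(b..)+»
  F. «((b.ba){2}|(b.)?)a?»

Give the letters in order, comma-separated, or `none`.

A, E

A → match
B → no match — must start with `b`
C → no match — must start with `b`
D → no match — must end with `b`
E → match
F → no match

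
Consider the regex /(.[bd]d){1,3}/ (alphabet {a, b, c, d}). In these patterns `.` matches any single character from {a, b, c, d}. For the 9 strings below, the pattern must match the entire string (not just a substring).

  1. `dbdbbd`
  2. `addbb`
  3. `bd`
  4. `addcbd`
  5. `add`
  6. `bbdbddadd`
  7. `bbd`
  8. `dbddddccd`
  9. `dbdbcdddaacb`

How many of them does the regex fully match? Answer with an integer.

5

1 → match
2 → no match — must end with `d`
3 → no match
4 → match
5 → match
6 → match
7 → match
8 → no match
9 → no match — must end with `d`
Total matched: 5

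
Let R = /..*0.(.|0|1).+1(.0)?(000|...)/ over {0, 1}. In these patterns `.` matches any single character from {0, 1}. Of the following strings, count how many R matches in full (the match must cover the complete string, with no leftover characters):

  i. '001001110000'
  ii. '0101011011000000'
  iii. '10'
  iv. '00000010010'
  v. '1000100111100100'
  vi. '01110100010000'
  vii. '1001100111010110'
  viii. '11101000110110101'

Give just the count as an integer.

i → match
ii → no match
iii → no match
iv → no match
v → match
vi → no match
vii → no match
viii → match
Total matched: 3

3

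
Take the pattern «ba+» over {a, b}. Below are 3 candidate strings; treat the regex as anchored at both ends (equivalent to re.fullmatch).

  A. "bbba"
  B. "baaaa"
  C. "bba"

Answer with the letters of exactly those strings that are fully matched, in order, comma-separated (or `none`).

B

A → no match — must start with "ba"
B → match
C → no match — must start with "ba"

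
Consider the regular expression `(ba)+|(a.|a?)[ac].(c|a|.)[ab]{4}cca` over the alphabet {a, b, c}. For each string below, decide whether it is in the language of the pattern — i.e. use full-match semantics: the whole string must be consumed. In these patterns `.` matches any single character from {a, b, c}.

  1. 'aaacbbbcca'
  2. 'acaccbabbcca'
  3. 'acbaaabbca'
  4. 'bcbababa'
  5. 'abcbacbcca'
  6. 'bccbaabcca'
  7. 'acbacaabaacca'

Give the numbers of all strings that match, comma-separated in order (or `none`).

2

1 → no match
2 → match
3 → no match
4 → no match
5 → no match
6 → no match
7 → no match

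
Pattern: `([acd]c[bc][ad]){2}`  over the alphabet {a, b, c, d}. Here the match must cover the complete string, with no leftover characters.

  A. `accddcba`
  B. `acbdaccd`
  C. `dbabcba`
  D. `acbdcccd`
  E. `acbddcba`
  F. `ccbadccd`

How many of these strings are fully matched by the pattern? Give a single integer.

5

A. `accddcba` → match
B. `acbdaccd` → match
C. `dbabcba` → no match
D. `acbdcccd` → match
E. `acbddcba` → match
F. `ccbadccd` → match
Total matched: 5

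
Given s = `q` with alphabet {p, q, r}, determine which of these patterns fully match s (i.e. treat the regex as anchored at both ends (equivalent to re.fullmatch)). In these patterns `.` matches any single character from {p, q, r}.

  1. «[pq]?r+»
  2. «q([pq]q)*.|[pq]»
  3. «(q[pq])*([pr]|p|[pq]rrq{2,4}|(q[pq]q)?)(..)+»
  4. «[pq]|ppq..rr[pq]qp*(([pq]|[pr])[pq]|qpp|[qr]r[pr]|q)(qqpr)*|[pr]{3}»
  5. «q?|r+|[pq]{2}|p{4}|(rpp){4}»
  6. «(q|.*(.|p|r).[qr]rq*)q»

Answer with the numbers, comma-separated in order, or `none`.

1 → no match — must end with `r`
2 → match
3 → no match
4 → match
5 → match
6 → no match

2, 4, 5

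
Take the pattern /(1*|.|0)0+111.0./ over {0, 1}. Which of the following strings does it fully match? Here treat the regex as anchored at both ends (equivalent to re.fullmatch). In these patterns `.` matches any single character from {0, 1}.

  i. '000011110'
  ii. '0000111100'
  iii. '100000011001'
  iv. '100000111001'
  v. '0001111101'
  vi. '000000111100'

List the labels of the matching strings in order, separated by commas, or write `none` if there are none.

ii, iv, vi

i → no match
ii → match
iii → no match
iv → match
v → no match
vi → match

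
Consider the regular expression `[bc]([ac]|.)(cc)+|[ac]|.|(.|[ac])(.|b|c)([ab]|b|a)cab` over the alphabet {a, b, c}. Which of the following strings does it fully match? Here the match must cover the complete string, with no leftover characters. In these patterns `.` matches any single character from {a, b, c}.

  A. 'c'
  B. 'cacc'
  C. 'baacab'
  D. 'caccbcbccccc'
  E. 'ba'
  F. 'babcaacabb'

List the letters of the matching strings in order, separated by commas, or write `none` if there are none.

A, B, C

A. 'c' → match
B. 'cacc' → match
C. 'baacab' → match
D. 'caccbcbccccc' → no match
E. 'ba' → no match
F. 'babcaacabb' → no match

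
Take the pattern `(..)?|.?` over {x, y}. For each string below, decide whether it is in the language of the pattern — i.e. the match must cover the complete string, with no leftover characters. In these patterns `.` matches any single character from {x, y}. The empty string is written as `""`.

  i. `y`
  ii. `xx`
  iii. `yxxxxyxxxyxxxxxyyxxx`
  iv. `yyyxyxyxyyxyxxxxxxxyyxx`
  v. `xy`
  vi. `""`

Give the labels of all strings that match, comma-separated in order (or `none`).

i. `y` → match
ii. `xx` → match
iii → no match
iv → no match
v. `xy` → match
vi. `""` → match

i, ii, v, vi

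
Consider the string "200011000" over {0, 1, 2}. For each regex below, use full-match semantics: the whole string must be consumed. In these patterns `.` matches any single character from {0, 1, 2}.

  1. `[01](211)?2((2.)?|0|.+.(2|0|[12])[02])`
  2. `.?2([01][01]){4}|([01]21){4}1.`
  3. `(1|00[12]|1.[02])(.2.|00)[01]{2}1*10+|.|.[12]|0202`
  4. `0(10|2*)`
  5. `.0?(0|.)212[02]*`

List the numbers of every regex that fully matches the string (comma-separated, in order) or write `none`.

2

1 → no match
2 → match
3 → no match
4 → no match — must start with "0"
5 → no match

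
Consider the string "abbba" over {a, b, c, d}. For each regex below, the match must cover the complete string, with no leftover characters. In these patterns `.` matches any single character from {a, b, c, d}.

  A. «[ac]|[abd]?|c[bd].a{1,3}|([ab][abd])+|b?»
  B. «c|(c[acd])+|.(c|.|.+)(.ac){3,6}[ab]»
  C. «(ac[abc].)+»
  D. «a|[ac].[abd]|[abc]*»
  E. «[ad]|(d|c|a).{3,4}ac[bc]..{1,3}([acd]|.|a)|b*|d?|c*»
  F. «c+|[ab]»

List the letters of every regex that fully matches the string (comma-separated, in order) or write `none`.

D

A → no match
B → no match
C → no match — must start with "ac"
D → match
E → no match
F → no match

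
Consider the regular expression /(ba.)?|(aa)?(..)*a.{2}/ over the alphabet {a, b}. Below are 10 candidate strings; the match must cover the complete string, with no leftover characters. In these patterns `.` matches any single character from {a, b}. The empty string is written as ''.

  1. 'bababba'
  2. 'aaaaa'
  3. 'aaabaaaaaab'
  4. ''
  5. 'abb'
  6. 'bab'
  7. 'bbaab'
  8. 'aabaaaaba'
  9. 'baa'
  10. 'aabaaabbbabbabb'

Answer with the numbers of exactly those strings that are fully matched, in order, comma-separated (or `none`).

1 → no match
2 → match
3 → match
4 → match
5 → match
6 → match
7 → match
8 → match
9 → match
10 → match

2, 3, 4, 5, 6, 7, 8, 9, 10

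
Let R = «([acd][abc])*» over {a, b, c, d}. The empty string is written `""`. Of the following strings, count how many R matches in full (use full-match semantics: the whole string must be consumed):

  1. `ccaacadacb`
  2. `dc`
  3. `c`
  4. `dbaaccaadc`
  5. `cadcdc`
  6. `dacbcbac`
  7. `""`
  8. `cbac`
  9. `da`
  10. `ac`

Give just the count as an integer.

1 → match
2 → match
3 → no match
4 → match
5 → match
6 → match
7 → match
8 → match
9 → match
10 → match
Total matched: 9

9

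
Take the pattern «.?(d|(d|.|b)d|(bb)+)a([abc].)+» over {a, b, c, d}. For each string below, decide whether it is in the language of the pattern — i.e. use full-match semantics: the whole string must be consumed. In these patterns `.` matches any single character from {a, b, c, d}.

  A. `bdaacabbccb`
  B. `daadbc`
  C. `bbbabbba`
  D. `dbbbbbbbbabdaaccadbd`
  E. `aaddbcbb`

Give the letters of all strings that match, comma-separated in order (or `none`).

A → match
B → match
C → match
D → match
E → no match

A, B, C, D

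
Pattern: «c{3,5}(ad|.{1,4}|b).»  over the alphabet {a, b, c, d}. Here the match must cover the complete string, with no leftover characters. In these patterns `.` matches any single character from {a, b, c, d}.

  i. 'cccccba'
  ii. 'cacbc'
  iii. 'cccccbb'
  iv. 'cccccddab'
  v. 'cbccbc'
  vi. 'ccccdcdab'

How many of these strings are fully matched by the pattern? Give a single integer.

4

i → match
ii → no match
iii → match
iv → match
v → no match
vi → match
Total matched: 4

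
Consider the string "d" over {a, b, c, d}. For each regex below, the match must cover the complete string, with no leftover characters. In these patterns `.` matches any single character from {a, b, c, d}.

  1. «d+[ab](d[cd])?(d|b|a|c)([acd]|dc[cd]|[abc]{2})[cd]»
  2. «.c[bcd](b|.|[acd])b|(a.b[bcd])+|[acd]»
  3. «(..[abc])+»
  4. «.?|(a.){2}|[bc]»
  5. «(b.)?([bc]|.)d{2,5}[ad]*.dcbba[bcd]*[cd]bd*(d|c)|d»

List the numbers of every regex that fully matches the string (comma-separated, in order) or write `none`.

2, 4, 5

1 → no match
2 → match
3 → no match
4 → match
5 → match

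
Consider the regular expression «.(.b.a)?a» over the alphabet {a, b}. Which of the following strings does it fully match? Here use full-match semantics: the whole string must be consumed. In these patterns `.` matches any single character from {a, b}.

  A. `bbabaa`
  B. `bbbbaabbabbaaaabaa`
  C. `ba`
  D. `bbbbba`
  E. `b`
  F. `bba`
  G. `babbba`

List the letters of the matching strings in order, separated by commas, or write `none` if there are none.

C

A → no match
B → no match
C → match
D → no match
E → no match — must end with `a`
F → no match
G → no match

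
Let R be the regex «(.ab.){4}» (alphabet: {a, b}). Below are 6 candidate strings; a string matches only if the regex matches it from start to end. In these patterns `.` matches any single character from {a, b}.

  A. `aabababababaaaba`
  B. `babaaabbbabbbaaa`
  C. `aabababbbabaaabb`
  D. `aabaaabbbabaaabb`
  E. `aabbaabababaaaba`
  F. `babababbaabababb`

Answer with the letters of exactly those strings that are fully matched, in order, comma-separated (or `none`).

A → match
B → no match
C → match
D → match
E → match
F → match

A, C, D, E, F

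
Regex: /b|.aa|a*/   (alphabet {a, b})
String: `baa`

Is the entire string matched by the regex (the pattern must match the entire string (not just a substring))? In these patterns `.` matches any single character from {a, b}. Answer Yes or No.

Yes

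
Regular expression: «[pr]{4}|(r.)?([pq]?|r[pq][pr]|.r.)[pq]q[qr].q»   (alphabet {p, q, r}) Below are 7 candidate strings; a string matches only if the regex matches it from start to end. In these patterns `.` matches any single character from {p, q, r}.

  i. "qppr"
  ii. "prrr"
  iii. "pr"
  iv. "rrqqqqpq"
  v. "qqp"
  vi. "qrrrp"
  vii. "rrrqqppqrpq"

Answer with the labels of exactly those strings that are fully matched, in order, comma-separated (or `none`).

i → no match
ii → match
iii → no match
iv → match
v → no match
vi → no match
vii → no match

ii, iv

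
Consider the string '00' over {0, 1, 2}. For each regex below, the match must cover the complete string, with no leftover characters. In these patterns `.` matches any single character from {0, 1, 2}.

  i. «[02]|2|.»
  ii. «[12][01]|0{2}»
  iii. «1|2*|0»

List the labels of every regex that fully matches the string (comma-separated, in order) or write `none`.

i → no match
ii → match
iii → no match

ii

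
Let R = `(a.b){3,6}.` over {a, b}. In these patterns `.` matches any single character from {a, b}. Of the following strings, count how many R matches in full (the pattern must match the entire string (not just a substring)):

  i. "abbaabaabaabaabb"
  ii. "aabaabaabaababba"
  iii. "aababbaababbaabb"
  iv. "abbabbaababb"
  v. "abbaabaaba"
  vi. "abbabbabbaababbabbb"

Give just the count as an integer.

i → match
ii → match
iii → match
iv. "abbabbaababb" → no match
v. "abbaabaaba" → match
vi → match
Total matched: 5

5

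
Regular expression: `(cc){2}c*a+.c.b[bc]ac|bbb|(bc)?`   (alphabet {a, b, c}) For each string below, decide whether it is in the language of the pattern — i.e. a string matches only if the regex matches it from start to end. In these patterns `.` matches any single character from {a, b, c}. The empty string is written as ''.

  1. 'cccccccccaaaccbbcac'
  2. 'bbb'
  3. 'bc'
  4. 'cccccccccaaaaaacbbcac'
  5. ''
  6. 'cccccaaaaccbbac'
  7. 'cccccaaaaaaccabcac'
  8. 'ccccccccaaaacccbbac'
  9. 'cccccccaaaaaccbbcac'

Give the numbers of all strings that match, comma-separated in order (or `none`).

1, 2, 3, 4, 5, 6, 7, 8, 9

1 → match
2 → match
3 → match
4 → match
5 → match
6 → match
7 → match
8 → match
9 → match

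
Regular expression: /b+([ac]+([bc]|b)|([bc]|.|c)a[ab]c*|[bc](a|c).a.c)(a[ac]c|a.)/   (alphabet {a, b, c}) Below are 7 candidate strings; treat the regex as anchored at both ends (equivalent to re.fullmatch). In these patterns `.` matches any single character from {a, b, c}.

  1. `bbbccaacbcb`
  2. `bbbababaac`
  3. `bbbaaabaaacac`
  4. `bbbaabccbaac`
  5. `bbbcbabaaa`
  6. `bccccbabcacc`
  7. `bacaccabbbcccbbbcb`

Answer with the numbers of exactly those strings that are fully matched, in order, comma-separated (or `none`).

1 → no match
2 → no match
3 → no match
4 → no match
5 → no match
6 → no match
7 → no match

none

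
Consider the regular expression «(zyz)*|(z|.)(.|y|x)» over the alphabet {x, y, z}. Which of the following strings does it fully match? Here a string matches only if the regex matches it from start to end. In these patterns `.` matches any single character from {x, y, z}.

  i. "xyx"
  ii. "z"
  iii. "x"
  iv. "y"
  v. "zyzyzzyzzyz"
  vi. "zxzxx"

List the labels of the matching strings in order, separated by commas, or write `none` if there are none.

none

i → no match
ii → no match
iii → no match
iv → no match
v → no match
vi → no match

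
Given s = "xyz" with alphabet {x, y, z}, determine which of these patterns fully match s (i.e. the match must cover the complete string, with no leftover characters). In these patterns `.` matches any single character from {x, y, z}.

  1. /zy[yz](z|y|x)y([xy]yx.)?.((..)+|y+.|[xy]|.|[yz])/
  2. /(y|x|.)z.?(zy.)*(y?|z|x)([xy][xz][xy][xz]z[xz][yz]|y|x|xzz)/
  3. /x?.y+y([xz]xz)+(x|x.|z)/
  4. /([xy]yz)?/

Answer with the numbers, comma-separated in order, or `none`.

4

1 → no match — must start with "zy"
2 → no match
3 → no match
4 → match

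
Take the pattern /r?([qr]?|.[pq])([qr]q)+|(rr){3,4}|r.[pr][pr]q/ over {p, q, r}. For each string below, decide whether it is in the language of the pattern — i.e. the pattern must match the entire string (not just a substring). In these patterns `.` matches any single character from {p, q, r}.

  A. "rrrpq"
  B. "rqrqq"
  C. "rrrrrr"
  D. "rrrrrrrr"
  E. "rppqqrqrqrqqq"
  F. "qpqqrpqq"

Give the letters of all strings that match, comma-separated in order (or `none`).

A, C, D, E

A → match
B → no match
C → match
D → match
E → match
F → no match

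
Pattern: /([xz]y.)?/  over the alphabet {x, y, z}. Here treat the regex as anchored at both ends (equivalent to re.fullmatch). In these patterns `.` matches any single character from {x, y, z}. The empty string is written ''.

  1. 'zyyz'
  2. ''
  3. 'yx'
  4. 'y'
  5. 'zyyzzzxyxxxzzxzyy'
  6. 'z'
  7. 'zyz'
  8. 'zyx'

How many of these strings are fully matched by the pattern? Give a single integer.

3

1 → no match
2 → match
3 → no match
4 → no match
5 → no match
6 → no match
7 → match
8 → match
Total matched: 3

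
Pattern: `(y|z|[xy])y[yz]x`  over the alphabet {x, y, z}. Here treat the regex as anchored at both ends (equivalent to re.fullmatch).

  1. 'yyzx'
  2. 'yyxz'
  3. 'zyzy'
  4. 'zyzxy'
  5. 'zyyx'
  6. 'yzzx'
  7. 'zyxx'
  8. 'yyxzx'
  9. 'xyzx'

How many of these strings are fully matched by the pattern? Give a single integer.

1 → match
2 → no match — must end with 'x'
3 → no match — must end with 'x'
4 → no match — must end with 'x'
5 → match
6 → no match
7 → no match
8 → no match
9 → match
Total matched: 3

3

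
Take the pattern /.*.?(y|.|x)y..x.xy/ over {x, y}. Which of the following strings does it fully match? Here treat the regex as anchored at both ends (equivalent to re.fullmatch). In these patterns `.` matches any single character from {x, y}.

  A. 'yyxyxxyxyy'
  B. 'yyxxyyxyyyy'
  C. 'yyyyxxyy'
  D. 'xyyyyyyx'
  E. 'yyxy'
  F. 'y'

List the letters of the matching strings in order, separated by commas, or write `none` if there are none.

none

A. 'yyxyxxyxyy' → no match — must end with 'xy'
B. 'yyxxyyxyyyy' → no match — must end with 'xy'
C. 'yyyyxxyy' → no match — must end with 'xy'
D. 'xyyyyyyx' → no match — must end with 'xy'
E. 'yyxy' → no match
F. 'y' → no match — must end with 'xy'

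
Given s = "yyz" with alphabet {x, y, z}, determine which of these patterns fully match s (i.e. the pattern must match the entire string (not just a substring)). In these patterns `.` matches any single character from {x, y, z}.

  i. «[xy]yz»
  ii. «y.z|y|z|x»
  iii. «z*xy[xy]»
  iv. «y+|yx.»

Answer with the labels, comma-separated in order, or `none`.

i, ii

i → match
ii → match
iii → no match
iv → no match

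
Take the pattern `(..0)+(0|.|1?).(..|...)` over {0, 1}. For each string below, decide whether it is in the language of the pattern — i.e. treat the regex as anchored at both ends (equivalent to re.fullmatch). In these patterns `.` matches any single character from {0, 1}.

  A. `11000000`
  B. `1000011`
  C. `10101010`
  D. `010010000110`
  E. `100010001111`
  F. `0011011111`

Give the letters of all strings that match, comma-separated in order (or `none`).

A. `11000000` → match
B. `1000011` → match
C. `10101010` → no match
D. `010010000110` → match
E. `100010001111` → no match
F. `0011011111` → no match

A, B, D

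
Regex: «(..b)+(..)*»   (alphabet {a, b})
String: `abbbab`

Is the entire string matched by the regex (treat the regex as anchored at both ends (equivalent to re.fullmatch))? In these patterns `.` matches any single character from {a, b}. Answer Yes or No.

Yes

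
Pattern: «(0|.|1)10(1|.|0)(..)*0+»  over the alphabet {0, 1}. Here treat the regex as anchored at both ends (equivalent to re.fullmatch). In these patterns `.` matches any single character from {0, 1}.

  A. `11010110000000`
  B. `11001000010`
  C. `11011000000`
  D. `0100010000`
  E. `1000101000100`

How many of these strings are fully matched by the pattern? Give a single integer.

4

A → match
B → match
C → match
D → match
E → no match
Total matched: 4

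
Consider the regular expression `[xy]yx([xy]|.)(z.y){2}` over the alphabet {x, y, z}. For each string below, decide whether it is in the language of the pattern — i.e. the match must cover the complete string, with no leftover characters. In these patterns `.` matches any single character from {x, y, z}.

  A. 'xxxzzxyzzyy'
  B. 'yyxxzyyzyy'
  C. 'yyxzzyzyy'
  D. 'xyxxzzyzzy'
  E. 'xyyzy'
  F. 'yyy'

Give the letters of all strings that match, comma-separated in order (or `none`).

B, D

A. 'xxxzzxyzzyy' → no match
B. 'yyxxzyyzyy' → match
C. 'yyxzzyzyy' → no match
D. 'xyxxzzyzzy' → match
E. 'xyyzy' → no match
F. 'yyy' → no match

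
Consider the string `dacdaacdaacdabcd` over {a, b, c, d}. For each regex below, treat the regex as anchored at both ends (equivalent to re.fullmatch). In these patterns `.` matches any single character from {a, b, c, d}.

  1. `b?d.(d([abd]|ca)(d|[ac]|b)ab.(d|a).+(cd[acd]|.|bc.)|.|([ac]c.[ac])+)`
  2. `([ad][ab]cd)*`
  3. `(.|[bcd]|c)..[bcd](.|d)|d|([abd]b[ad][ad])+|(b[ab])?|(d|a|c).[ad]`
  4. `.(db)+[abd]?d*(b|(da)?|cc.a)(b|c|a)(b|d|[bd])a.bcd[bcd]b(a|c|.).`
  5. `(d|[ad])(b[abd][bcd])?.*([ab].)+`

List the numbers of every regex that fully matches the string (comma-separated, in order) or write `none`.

1 → no match
2 → match
3 → no match
4 → no match
5 → no match

2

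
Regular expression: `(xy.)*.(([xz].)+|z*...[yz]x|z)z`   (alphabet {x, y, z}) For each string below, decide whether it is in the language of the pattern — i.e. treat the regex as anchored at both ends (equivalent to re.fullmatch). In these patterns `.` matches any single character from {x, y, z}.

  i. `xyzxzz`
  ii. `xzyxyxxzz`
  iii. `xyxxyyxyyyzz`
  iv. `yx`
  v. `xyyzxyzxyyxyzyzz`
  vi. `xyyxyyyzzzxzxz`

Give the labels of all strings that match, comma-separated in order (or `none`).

i, iii, vi

i → match
ii → no match
iii → match
iv → no match — must end with `z`
v → no match
vi → match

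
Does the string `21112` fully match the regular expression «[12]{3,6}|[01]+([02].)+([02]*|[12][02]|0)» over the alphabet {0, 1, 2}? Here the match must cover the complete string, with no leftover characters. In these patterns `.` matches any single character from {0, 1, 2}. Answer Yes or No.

Yes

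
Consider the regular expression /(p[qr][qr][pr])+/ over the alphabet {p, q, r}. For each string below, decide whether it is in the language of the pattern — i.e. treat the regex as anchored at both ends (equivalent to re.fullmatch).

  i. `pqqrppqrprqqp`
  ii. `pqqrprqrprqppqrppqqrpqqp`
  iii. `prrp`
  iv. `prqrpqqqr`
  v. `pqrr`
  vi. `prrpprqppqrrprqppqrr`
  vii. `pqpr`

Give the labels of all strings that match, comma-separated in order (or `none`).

ii, iii, v, vi

i → no match
ii → match
iii → match
iv → no match
v → match
vi → match
vii → no match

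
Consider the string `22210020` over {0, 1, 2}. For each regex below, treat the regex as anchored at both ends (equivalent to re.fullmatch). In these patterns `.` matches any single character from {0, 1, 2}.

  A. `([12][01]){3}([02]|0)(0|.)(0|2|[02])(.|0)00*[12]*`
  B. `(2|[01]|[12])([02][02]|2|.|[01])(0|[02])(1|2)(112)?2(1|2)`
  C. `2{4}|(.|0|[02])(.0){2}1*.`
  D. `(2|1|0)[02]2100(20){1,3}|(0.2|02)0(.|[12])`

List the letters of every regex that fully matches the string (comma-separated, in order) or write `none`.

D

A → no match
B → no match
C → no match
D → match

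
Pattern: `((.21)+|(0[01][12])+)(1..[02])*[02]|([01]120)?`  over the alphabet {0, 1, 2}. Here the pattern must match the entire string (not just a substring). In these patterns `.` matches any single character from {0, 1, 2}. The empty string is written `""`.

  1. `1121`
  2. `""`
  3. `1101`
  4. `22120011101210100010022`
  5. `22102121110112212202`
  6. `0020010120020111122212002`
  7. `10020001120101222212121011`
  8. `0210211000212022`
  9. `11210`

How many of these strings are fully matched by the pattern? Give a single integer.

1 → no match
2 → match
3 → no match
4 → no match
5 → no match
6 → no match
7 → no match
8 → no match
9 → no match
Total matched: 1

1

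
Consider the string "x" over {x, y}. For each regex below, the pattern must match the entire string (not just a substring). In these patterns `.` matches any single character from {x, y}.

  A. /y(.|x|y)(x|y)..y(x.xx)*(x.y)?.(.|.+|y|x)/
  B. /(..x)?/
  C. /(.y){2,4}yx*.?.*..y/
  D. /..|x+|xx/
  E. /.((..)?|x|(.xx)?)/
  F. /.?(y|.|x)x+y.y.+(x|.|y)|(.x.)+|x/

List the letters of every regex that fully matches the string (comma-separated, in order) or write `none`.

D, E, F

A → no match — must start with "y"
B → no match
C → no match — must end with "y"
D → match
E → match
F → match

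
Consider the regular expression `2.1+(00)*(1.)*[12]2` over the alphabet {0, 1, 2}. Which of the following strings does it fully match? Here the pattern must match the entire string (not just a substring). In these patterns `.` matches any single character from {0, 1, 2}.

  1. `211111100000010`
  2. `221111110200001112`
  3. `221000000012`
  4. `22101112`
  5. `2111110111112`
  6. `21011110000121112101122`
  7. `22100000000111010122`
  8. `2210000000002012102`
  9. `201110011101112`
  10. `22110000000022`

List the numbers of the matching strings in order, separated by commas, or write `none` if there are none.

5, 9, 10

1 → no match — must end with `2`
2 → no match
3 → no match
4 → no match
5 → match
6 → no match
7 → no match
8 → no match
9 → match
10 → match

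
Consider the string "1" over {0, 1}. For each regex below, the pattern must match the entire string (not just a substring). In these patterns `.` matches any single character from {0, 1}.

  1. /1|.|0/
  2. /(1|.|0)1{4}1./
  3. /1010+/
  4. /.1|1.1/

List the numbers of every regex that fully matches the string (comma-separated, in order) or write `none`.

1

1 → match
2 → no match
3 → no match — must start with "1010"
4 → no match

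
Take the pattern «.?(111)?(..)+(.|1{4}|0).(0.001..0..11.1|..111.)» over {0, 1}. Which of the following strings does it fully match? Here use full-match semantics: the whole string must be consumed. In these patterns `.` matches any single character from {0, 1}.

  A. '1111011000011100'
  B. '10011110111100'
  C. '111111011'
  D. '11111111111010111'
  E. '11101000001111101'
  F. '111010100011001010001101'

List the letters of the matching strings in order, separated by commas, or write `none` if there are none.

none

A → no match
B → no match
C → no match
D → no match
E → no match
F → no match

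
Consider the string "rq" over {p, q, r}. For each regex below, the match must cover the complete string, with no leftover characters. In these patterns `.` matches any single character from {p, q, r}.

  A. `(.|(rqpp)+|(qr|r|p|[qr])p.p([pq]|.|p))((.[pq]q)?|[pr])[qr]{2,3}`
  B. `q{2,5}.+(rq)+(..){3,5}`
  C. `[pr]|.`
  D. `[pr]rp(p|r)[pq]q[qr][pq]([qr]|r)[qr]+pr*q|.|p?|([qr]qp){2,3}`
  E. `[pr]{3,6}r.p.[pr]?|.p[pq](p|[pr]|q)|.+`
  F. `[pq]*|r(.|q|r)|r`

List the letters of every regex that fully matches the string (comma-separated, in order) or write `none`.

E, F

A → no match
B → no match — must start with "q"
C → no match
D → no match
E → match
F → match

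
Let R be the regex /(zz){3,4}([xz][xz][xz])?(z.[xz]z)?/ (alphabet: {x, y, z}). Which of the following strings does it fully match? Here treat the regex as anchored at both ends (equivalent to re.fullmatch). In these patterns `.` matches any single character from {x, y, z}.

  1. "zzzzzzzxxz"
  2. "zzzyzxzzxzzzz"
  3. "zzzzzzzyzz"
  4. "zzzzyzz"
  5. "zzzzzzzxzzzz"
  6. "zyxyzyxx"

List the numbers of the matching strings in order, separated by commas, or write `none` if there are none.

1 → match
2 → no match
3 → match
4 → no match
5 → no match
6 → no match — must start with "zz"

1, 3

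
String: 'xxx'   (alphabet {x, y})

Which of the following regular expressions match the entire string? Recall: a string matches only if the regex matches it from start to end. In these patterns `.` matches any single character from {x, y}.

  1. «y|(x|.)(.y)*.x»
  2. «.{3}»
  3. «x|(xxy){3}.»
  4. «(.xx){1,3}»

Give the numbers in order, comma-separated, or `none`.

1 → match
2 → match
3 → no match
4 → match

1, 2, 4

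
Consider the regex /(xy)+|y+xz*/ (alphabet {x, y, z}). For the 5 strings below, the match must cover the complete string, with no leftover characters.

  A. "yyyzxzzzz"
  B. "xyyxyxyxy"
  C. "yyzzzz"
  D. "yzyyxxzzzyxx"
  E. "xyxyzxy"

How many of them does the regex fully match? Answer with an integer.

A → no match
B → no match
C → no match
D → no match
E → no match
Total matched: 0

0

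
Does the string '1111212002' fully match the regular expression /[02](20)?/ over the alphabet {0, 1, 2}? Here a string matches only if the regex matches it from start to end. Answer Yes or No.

No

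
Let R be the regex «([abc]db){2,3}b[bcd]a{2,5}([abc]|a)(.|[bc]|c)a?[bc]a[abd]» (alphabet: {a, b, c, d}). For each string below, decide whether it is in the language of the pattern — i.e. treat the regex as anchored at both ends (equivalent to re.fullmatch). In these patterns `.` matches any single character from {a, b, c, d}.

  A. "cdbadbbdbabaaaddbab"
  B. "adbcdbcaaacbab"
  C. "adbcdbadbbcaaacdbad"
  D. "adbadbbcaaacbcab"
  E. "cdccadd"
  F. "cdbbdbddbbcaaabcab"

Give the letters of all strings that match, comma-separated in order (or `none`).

C, D

A → no match
B → no match
C → match
D → match
E → no match
F → no match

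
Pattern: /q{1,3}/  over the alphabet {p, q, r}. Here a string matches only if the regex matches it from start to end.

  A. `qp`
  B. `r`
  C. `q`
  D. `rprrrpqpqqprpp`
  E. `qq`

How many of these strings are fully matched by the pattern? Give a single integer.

2

A. `qp` → no match — must end with `q`
B. `r` → no match — must start with `q`
C. `q` → match
D → no match — must start with `q`
E. `qq` → match
Total matched: 2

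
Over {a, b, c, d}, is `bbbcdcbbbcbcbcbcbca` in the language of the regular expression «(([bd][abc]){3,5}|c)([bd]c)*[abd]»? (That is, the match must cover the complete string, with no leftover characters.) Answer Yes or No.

Yes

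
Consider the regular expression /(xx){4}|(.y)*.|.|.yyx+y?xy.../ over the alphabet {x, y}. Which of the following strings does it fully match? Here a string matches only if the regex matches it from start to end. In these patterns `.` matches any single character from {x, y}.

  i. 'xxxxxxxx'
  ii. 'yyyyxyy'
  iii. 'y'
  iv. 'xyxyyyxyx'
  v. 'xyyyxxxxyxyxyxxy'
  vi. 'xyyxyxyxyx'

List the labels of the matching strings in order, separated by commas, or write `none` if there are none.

i, ii, iii, iv, vi

i → match
ii → match
iii → match
iv → match
v → no match
vi → match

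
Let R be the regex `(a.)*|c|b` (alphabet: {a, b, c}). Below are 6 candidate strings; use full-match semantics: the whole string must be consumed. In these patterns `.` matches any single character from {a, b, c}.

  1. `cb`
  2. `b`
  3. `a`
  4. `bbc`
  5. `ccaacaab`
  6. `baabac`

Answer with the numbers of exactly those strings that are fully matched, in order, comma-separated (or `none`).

2

1 → no match
2 → match
3 → no match
4 → no match
5 → no match
6 → no match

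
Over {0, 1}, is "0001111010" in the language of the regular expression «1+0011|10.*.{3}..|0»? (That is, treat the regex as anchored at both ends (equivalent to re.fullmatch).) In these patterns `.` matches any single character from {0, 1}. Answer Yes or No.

No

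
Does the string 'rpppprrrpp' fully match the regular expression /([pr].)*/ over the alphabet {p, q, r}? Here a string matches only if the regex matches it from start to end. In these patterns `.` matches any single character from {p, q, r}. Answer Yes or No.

Yes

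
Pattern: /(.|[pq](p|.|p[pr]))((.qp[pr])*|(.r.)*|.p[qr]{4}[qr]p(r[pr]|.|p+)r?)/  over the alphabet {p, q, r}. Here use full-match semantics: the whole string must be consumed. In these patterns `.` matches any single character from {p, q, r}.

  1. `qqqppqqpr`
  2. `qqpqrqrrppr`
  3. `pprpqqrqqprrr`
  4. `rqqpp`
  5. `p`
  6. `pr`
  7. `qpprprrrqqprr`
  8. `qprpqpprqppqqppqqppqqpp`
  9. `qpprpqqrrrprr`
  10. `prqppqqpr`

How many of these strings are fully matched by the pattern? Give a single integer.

10

1 → match
2 → match
3 → match
4 → match
5 → match
6 → match
7 → match
8 → match
9 → match
10 → match
Total matched: 10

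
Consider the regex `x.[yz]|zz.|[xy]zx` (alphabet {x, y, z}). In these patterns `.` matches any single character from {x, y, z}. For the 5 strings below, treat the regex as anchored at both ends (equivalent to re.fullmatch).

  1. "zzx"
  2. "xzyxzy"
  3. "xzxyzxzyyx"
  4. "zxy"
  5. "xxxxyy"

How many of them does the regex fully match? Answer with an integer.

1 → match
2 → no match
3 → no match
4 → no match
5 → no match
Total matched: 1

1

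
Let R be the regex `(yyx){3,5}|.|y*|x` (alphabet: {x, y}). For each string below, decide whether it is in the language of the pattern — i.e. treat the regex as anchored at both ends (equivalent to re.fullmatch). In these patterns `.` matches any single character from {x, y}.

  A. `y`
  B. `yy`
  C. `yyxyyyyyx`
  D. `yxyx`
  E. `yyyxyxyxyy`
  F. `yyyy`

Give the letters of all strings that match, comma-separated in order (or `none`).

A, B, F

A. `y` → match
B. `yy` → match
C. `yyxyyyyyx` → no match
D. `yxyx` → no match
E. `yyyxyxyxyy` → no match
F. `yyyy` → match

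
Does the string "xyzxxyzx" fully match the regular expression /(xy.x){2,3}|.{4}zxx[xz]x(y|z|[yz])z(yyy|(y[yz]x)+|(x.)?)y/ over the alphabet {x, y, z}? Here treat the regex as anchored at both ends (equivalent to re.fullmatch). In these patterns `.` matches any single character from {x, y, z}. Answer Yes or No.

Yes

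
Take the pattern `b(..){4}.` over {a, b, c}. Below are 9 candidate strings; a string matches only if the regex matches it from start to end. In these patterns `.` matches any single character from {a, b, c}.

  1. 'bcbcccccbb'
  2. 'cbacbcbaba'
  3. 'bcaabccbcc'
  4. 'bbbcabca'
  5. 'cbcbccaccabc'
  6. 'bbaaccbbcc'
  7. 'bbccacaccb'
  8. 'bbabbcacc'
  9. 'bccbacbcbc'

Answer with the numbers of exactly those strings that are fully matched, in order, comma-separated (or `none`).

1 → match
2 → no match — must start with 'b'
3 → match
4 → no match
5 → no match — must start with 'b'
6 → match
7 → match
8 → no match
9 → match

1, 3, 6, 7, 9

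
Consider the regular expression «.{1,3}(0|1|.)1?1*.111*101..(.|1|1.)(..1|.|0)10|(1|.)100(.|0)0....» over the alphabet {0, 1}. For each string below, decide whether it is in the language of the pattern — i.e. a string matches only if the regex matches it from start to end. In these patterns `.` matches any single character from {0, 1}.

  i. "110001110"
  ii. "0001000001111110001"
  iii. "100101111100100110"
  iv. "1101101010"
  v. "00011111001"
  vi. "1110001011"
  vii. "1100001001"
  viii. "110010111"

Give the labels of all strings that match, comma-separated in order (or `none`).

i → no match
ii → no match
iii → no match
iv → no match
v → no match
vi → no match
vii → match
viii → no match

vii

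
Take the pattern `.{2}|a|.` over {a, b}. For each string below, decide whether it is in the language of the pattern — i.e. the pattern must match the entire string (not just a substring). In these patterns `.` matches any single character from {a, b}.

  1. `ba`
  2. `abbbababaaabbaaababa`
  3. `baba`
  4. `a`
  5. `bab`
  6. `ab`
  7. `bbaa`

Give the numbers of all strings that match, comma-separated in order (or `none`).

1, 4, 6

1. `ba` → match
2 → no match
3. `baba` → no match
4. `a` → match
5. `bab` → no match
6. `ab` → match
7. `bbaa` → no match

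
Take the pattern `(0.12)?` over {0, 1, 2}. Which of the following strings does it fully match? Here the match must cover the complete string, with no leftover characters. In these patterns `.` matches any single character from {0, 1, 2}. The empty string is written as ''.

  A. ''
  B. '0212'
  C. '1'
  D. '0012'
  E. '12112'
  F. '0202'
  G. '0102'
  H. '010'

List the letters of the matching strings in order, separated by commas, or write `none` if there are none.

A, B, D

A → match
B → match
C → no match
D → match
E → no match
F → no match
G → no match
H → no match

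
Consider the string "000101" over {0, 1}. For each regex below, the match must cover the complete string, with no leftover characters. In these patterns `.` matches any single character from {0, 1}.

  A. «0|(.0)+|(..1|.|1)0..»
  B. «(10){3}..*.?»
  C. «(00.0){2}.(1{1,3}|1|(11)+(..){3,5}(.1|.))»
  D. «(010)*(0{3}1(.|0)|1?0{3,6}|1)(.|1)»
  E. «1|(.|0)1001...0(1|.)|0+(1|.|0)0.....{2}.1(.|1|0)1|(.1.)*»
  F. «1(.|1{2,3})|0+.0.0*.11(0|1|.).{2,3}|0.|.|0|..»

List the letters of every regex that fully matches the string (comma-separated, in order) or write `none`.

D

A → no match
B → no match — must start with "10"
C → no match
D → match
E → no match
F → no match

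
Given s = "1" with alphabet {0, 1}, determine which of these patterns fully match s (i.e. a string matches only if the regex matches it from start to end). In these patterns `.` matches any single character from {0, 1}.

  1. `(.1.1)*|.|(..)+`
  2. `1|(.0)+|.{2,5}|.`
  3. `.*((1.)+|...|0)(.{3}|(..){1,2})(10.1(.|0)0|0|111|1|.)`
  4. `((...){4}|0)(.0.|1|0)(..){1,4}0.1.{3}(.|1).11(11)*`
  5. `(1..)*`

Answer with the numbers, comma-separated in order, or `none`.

1 → match
2 → match
3 → no match
4 → no match
5 → no match

1, 2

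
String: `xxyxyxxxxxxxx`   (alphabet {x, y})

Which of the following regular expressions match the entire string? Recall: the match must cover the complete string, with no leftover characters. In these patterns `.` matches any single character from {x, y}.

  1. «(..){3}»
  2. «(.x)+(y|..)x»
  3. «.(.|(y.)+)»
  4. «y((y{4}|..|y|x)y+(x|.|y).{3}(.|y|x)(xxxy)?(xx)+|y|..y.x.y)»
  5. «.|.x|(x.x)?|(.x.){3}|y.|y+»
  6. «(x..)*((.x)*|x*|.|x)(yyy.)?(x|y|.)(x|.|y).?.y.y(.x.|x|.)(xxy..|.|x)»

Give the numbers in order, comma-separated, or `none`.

2

1 → no match
2 → match
3 → no match
4 → no match — must start with `y`
5 → no match
6 → no match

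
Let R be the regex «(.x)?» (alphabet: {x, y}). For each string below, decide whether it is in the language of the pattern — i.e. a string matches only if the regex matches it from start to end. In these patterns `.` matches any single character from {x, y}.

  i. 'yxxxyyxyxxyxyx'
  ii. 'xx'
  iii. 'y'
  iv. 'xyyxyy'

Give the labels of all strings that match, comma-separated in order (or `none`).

i → no match
ii → match
iii → no match
iv → no match

ii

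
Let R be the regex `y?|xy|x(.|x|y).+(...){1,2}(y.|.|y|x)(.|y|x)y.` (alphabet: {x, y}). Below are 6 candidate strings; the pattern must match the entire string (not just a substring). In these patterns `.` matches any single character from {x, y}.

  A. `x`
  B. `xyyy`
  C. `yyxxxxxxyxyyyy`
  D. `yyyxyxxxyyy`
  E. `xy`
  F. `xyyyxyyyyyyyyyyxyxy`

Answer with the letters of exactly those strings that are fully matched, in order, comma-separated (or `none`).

E

A → no match
B → no match
C → no match
D → no match
E → match
F → no match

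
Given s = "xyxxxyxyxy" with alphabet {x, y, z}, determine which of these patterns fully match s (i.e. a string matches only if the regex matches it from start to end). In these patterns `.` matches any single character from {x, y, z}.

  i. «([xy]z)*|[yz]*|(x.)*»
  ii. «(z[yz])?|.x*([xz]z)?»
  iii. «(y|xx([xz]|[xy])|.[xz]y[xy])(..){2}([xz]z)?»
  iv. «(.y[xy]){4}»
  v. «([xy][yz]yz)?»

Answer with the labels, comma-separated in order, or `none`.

i → match
ii → no match
iii → no match
iv → no match
v → no match

i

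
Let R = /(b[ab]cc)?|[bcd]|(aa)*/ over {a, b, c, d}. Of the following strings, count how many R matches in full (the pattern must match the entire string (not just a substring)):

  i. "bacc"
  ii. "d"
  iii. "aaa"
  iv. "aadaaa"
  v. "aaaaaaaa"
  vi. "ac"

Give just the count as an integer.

i → match
ii → match
iii → no match
iv → no match
v → match
vi → no match
Total matched: 3

3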